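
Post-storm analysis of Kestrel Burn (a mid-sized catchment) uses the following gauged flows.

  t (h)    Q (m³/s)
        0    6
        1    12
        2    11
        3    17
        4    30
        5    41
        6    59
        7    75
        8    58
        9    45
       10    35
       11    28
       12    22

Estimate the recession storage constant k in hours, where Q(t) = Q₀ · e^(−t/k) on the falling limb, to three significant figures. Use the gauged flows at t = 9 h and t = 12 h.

k ≈ 4.19 h

On the falling limb, Q drops from 45 to 22 m³/s between t = 9 h and t = 12 h (Δt = 3 h).
k = −Δt / ln(Q₂/Q₁) = −3 / ln(22/45) = 4.19 h.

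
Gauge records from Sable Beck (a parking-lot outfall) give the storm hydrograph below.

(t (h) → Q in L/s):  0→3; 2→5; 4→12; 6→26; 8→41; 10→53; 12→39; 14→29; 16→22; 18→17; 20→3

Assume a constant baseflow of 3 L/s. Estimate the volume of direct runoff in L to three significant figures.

V ≈ 1.56 × 10^6 L

Direct-runoff ordinates (Q − Q_b): 0.0, 2.0, 9.0, 23.0, 38.0, 50.0, 36.0, 26.0, 19.0, 14.0, 0.0 L/s.
ΣQ_DR = 217.0 L/s.
With Δt = 2 h = 7200 s, V = ΣQ_DR · Δt = 217.0 × 7200 = 1.56 × 10^6 L.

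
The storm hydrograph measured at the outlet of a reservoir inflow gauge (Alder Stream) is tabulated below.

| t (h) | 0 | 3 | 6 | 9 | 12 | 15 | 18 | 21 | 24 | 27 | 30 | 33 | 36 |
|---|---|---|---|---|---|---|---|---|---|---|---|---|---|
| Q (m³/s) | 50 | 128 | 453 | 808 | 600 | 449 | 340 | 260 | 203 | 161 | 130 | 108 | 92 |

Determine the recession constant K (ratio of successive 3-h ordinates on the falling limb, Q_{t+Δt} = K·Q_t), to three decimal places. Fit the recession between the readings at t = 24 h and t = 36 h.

K ≈ 0.820

Using the recession-limb readings at t = 24 h and t = 36 h: Q falls from 203 to 92 m³/s over 4 intervals.
K = (Q₂/Q₁)^(1/4) = (92/203)^(1/4) = 0.820.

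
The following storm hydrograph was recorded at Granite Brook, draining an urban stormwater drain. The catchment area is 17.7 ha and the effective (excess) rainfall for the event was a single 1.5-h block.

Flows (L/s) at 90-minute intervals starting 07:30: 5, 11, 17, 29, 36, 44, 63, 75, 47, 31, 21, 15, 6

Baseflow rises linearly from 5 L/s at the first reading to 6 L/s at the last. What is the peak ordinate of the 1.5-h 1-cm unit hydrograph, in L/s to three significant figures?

Direct runoff: 0.00, 5.92, 11.83, 23.75, 30.67, 38.58, 57.50, 69.42, 41.33, 25.25, 15.17, 9.08, 0.00 L/s; ΣQ_DR = 328.5 L/s, peak = 69.42 L/s.
Runoff depth d = ΣQ_DR·Δt / A = 328.5 × 5400 / (17.7 ha) = 10.02 mm.
The 1-cm UH is the DRH scaled by (10 mm)/d, so U_p = 69.42 × 10/10.02 = 69.3 L/s.

U_p ≈ 69.3 L/s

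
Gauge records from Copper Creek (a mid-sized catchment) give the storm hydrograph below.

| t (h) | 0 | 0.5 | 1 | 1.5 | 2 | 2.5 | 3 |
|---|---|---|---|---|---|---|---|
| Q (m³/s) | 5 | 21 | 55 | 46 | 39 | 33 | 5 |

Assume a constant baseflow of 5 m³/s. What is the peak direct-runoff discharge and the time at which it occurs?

Subtracting baseflow gives direct-runoff ordinates: 0.0, 16.0, 50.0, 41.0, 34.0, 28.0, 0.0 m³/s.
The maximum is 50.0 m³/s, occurring at the reading for t = 1 h.

Q_p = 50.0 m³/s at t = 1 h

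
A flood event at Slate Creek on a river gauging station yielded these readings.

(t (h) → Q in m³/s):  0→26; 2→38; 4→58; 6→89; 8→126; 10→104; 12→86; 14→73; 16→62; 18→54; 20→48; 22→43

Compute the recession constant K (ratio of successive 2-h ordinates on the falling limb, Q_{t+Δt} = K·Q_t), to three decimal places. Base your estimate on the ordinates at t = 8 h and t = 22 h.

K ≈ 0.858

Using the recession-limb readings at t = 8 h and t = 22 h: Q falls from 126 to 43 m³/s over 7 intervals.
K = (Q₂/Q₁)^(1/7) = (43/126)^(1/7) = 0.858.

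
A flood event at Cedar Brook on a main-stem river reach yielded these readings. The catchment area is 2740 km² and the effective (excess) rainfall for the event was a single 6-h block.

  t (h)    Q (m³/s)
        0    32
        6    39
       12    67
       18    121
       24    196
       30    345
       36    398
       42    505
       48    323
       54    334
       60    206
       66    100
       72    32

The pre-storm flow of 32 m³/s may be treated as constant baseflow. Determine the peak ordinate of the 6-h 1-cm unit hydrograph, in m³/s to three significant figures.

Direct runoff: 0.0, 7.0, 35.0, 89.0, 164.0, 313.0, 366.0, 473.0, 291.0, 302.0, 174.0, 68.0, 0.0 m³/s; ΣQ_DR = 2282 m³/s, peak = 473.0 m³/s.
Runoff depth d = ΣQ_DR·Δt / A = 2282 × 21600 / (2740 km²) = 17.99 mm.
The 1-cm UH is the DRH scaled by (10 mm)/d, so U_p = 473.0 × 10/17.99 = 263 m³/s.

U_p ≈ 263 m³/s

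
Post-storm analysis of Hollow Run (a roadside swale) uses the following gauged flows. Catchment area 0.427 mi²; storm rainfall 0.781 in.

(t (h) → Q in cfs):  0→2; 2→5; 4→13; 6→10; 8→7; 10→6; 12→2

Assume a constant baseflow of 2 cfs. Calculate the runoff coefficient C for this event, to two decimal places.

ΣQ_DR = 31.00 cfs; V = ΣQ_DR·Δt = 2.232 × 10^5 ft³.
Runoff depth d = V / A = 0.2250 in.
C = d / P = 0.2250 / 0.781 = 0.29.

C ≈ 0.29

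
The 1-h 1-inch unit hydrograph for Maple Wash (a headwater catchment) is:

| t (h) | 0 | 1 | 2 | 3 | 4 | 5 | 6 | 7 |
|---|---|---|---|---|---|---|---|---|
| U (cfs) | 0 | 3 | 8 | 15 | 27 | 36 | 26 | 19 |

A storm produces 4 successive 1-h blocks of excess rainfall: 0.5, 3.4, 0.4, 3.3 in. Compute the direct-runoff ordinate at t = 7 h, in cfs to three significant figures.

By discrete convolution, Q_j = Σ (P_i / 1 in) · U_{j−i}.
At t = 7 h (j=7): Q = (0.5/1)·19 + (3.4/1)·26 + (0.4/1)·36 + (3.3/1)·27 = 201 cfs.

Q ≈ 201 cfs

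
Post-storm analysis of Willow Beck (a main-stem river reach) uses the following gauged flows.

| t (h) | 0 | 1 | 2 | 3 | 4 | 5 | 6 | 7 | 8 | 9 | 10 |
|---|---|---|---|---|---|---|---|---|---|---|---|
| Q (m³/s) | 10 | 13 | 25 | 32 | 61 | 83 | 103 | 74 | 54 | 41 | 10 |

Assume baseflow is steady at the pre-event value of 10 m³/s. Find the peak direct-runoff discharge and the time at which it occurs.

Subtracting baseflow gives direct-runoff ordinates: 0.0, 3.0, 15.0, 22.0, 51.0, 73.0, 93.0, 64.0, 44.0, 31.0, 0.0 m³/s.
The maximum is 93.0 m³/s, occurring at the reading for t = 6 h.

Q_p = 93.0 m³/s at t = 6 h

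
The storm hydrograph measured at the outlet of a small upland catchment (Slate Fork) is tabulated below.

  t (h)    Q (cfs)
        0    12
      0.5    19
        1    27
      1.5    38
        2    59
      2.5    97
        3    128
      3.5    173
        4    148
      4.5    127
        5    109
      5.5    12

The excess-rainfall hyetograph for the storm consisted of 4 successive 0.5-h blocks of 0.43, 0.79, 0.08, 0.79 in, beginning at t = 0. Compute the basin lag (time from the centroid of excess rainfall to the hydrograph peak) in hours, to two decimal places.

Centroid of excess rainfall: t_c = Σ P_i·t̄_i / ΣP_i = 1.0443 h (block centres at 0.25, 0.75, 1.25, 1.75 h).
Hydrograph peak occurs at t = 3.5 h, so basin lag t_L = 3.5 − 1.0443 = 2.46 h.

t_L ≈ 2.46 h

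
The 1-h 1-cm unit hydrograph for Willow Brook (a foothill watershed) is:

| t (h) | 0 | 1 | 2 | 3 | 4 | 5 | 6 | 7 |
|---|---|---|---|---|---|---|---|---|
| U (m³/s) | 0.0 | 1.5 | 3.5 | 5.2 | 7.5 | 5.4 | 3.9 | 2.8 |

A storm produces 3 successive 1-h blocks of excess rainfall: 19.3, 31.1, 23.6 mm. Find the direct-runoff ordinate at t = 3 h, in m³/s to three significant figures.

Q ≈ 24.5 m³/s

By discrete convolution, Q_j = Σ (P_i / 10 mm) · U_{j−i}.
At t = 3 h (j=3): Q = (19.3/10)·5.2 + (31.1/10)·3.5 + (23.6/10)·1.5 = 24.5 m³/s.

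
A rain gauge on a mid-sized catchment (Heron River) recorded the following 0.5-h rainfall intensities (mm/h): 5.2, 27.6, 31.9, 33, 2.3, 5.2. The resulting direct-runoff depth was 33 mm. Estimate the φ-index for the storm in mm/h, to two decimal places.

Only the 3 blocks with intensity above φ contribute runoff: 27.6, 31.9, 33 mm/h.
Σ(I−φ)·Δt = d  ⇒  (27.6+31.9+33 − 3φ)·0.5 = 33
φ = (92.50 − 33/0.5) / 3 = 8.83 mm/h.

φ ≈ 8.83 mm/h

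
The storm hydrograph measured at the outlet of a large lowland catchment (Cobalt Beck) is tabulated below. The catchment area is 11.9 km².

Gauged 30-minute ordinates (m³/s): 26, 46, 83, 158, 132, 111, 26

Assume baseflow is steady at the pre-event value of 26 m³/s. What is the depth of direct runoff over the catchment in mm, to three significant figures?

Direct runoff: 0.0, 20.0, 57.0, 132.0, 106.0, 85.0, 0.0 m³/s; ΣQ_DR = 400.0 m³/s.
V = ΣQ_DR · Δt = 400.0 × 1800 s = 7.200 × 10^5 m³.
Over A = 11.9 km², depth = V / A = 60.5 mm.

d ≈ 60.5 mm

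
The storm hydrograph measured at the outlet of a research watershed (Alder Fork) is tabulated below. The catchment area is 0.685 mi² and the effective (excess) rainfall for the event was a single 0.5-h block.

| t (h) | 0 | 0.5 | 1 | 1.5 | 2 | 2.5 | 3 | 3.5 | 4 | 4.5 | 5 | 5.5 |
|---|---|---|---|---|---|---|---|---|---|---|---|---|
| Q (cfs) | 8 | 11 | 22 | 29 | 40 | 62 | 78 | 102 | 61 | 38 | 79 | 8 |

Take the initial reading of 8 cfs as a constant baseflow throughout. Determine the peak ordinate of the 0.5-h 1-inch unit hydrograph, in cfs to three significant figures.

Direct runoff: 0.0, 3.0, 14.0, 21.0, 32.0, 54.0, 70.0, 94.0, 53.0, 30.0, 71.0, 0.0 cfs; ΣQ_DR = 442.0 cfs, peak = 94.0 cfs.
Runoff depth d = ΣQ_DR·Δt / A = 442.0 × 1800 / (0.685 mi²) = 0.4999 in.
The 1-inch UH is the DRH scaled by (1 in)/d, so U_p = 94.0 × 1/0.4999 = 188 cfs.

U_p ≈ 188 cfs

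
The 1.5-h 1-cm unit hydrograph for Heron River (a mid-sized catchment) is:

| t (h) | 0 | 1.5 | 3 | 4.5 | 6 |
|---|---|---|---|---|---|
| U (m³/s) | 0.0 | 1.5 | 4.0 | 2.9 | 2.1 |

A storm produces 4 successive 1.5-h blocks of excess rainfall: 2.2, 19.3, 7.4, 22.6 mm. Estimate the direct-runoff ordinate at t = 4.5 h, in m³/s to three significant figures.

By discrete convolution, Q_j = Σ (P_i / 10 mm) · U_{j−i}.
At t = 4.5 h (j=3): Q = (2.2/10)·2.9 + (19.3/10)·4.0 + (7.4/10)·1.5 + (22.6/10)·0.0 = 9.47 m³/s.

Q ≈ 9.47 m³/s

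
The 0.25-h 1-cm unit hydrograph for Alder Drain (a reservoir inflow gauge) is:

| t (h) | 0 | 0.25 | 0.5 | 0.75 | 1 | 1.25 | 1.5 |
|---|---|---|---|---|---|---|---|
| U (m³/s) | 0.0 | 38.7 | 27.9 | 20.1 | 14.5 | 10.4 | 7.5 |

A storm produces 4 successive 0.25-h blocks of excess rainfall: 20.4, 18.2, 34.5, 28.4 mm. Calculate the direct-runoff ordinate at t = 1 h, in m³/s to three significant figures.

By discrete convolution, Q_j = Σ (P_i / 10 mm) · U_{j−i}.
At t = 1 h (j=4): Q = (20.4/10)·14.5 + (18.2/10)·20.1 + (34.5/10)·27.9 + (28.4/10)·38.7 = 272 m³/s.

Q ≈ 272 m³/s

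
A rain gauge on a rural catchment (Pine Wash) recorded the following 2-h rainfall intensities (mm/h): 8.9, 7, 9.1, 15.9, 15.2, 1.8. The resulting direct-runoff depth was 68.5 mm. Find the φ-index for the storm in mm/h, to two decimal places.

φ ≈ 4.37 mm/h

Only the 5 blocks with intensity above φ contribute runoff: 8.9, 7, 9.1, 15.9, 15.2 mm/h.
Σ(I−φ)·Δt = d  ⇒  (8.9+7+9.1+15.9+15.2 − 5φ)·2 = 68.5
φ = (56.10 − 68.5/2) / 5 = 4.37 mm/h.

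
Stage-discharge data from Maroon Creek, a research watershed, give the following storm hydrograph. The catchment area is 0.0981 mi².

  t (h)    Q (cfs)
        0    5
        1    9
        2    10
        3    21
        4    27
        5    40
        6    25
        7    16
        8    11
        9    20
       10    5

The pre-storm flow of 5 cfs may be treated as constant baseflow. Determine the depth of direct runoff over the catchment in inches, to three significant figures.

d ≈ 2.12 in

Direct runoff: 0.0, 4.0, 5.0, 16.0, 22.0, 35.0, 20.0, 11.0, 6.0, 15.0, 0.0 cfs; ΣQ_DR = 134.0 cfs.
V = ΣQ_DR · Δt = 134.0 × 3600 s = 4.824 × 10^5 ft³.
Over A = 0.0981 mi², depth = V / A = 2.12 in.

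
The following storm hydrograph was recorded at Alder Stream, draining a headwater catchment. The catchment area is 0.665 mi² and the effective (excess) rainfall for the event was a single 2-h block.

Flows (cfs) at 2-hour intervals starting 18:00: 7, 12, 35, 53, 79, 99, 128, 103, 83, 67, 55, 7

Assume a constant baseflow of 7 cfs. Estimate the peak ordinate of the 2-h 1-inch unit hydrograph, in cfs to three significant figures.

Direct runoff: 0.0, 5.0, 28.0, 46.0, 72.0, 92.0, 121.0, 96.0, 76.0, 60.0, 48.0, 0.0 cfs; ΣQ_DR = 644.0 cfs, peak = 121.0 cfs.
Runoff depth d = ΣQ_DR·Δt / A = 644.0 × 7200 / (0.665 mi²) = 3.001 in.
The 1-inch UH is the DRH scaled by (1 in)/d, so U_p = 121.0 × 1/3.001 = 40.3 cfs.

U_p ≈ 40.3 cfs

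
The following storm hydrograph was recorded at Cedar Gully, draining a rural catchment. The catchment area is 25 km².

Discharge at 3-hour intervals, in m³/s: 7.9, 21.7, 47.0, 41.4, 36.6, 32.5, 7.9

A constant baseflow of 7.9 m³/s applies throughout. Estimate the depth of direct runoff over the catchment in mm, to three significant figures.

Direct runoff: 0.0, 13.8, 39.1, 33.5, 28.7, 24.6, 0.0 m³/s; ΣQ_DR = 139.7 m³/s.
V = ΣQ_DR · Δt = 139.7 × 10800 s = 1.509 × 10^6 m³.
Over A = 25 km², depth = V / A = 60.4 mm.

d ≈ 60.4 mm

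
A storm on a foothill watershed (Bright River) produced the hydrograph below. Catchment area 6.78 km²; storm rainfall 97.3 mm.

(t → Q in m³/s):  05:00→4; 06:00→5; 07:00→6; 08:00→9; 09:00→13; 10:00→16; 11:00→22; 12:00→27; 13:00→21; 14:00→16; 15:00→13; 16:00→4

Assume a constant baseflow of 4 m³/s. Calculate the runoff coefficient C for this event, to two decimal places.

ΣQ_DR = 108.0 m³/s; V = ΣQ_DR·Δt = 3.888 × 10^5 m³.
Runoff depth d = V / A = 57.35 mm.
C = d / P = 57.35 / 97.3 = 0.59.

C ≈ 0.59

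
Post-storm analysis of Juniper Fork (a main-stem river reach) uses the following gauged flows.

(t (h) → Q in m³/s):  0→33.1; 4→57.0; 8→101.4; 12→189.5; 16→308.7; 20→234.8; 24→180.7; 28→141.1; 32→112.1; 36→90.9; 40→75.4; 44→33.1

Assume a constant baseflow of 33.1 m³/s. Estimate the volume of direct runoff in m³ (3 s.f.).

V ≈ 1.67 × 10^7 m³

Direct-runoff ordinates (Q − Q_b): 0.0, 23.9, 68.3, 156.4, 275.6, 201.7, 147.6, 108.0, 79.0, 57.8, 42.3, 0.0 m³/s.
ΣQ_DR = 1161 m³/s.
With Δt = 4 h = 14400 s, V = ΣQ_DR · Δt = 1161 × 14400 = 1.67 × 10^7 m³.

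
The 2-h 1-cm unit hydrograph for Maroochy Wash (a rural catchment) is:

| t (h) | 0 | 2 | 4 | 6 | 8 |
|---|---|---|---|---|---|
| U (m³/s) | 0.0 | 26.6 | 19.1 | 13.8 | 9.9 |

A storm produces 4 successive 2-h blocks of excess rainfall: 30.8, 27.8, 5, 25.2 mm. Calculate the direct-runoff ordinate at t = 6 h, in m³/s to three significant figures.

By discrete convolution, Q_j = Σ (P_i / 10 mm) · U_{j−i}.
At t = 6 h (j=3): Q = (30.8/10)·13.8 + (27.8/10)·19.1 + (5/10)·26.6 + (25.2/10)·0.0 = 109 m³/s.

Q ≈ 109 m³/s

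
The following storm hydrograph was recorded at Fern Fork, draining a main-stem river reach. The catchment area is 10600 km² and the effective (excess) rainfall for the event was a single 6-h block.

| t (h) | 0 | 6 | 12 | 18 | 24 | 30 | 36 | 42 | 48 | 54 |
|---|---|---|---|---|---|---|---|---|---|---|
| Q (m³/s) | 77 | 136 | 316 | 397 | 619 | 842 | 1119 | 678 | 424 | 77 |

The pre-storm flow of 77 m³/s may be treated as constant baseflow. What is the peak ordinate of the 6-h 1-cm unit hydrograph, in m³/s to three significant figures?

Direct runoff: 0.0, 59.0, 239.0, 320.0, 542.0, 765.0, 1042.0, 601.0, 347.0, 0.0 m³/s; ΣQ_DR = 3915 m³/s, peak = 1042.0 m³/s.
Runoff depth d = ΣQ_DR·Δt / A = 3915 × 21600 / (10600 km²) = 7.978 mm.
The 1-cm UH is the DRH scaled by (10 mm)/d, so U_p = 1042.0 × 10/7.978 = 1310 m³/s.

U_p ≈ 1310 m³/s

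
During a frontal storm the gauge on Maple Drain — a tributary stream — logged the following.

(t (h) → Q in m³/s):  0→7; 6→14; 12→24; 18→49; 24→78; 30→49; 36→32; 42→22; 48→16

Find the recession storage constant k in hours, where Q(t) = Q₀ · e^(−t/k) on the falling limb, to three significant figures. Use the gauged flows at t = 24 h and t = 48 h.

On the falling limb, Q drops from 78 to 16 m³/s between t = 24 h and t = 48 h (Δt = 24 h).
k = −Δt / ln(Q₂/Q₁) = −24 / ln(16/78) = 15.2 h.

k ≈ 15.2 h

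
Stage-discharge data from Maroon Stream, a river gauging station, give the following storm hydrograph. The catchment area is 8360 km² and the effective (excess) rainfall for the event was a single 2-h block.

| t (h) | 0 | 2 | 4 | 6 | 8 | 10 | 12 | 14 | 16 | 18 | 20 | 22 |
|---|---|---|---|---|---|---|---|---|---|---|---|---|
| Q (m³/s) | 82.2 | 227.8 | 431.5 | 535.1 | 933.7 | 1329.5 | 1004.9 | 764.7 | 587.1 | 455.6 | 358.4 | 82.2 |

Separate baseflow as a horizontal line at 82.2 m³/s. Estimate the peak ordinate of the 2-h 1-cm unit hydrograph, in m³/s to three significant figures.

U_p ≈ 2490 m³/s

Direct runoff: 0.0, 145.6, 349.3, 452.9, 851.5, 1247.3, 922.7, 682.5, 504.9, 373.4, 276.2, 0.0 m³/s; ΣQ_DR = 5806 m³/s, peak = 1247.3 m³/s.
Runoff depth d = ΣQ_DR·Δt / A = 5806 × 7200 / (8360 km²) = 5.001 mm.
The 1-cm UH is the DRH scaled by (10 mm)/d, so U_p = 1247.3 × 10/5.001 = 2490 m³/s.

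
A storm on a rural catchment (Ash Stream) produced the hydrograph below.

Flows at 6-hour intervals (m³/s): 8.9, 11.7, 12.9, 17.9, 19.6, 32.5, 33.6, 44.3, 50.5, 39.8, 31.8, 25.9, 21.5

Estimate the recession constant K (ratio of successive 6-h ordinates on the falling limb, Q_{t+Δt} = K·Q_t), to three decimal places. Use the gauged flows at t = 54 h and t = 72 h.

K ≈ 0.814

Using the recession-limb readings at t = 54 h and t = 72 h: Q falls from 39.8 to 21.5 m³/s over 3 intervals.
K = (Q₂/Q₁)^(1/3) = (21.5/39.8)^(1/3) = 0.814.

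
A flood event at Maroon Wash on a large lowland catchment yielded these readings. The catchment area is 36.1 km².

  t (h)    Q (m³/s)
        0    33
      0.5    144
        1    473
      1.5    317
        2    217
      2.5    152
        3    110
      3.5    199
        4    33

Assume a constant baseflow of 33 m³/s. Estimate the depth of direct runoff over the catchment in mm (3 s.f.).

d ≈ 68.9 mm

Direct runoff: 0.0, 111.0, 440.0, 284.0, 184.0, 119.0, 77.0, 166.0, 0.0 m³/s; ΣQ_DR = 1381 m³/s.
V = ΣQ_DR · Δt = 1381 × 1800 s = 2.486 × 10^6 m³.
Over A = 36.1 km², depth = V / A = 68.9 mm.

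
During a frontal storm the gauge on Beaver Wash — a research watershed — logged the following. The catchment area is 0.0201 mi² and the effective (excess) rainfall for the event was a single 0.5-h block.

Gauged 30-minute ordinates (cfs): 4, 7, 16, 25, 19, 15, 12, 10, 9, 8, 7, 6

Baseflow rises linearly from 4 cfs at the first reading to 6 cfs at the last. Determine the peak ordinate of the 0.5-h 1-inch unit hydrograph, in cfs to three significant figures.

Direct runoff: 0.00, 2.82, 11.64, 20.45, 14.27, 10.09, 6.91, 4.73, 3.55, 2.36, 1.18, 0.00 cfs; ΣQ_DR = 78.00 cfs, peak = 20.45 cfs.
Runoff depth d = ΣQ_DR·Δt / A = 78.00 × 1800 / (0.0201 mi²) = 3.007 in.
The 1-inch UH is the DRH scaled by (1 in)/d, so U_p = 20.45 × 1/3.007 = 6.80 cfs.

U_p ≈ 6.80 cfs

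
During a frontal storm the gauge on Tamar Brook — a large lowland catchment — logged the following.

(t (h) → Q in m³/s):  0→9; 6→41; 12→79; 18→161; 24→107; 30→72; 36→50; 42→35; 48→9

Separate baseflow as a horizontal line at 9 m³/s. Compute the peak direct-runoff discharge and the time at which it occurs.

Q_p = 152.0 m³/s at t = 18 h

Subtracting baseflow gives direct-runoff ordinates: 0.0, 32.0, 70.0, 152.0, 98.0, 63.0, 41.0, 26.0, 0.0 m³/s.
The maximum is 152.0 m³/s, occurring at the reading for t = 18 h.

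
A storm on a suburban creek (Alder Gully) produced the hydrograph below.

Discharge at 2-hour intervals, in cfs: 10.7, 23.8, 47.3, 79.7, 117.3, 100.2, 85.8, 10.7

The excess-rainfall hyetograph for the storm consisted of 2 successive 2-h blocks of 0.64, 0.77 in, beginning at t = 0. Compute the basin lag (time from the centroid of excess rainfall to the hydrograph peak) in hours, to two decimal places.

t_L ≈ 5.91 h

Centroid of excess rainfall: t_c = Σ P_i·t̄_i / ΣP_i = 2.0922 h (block centres at 1, 3 h).
Hydrograph peak occurs at t = 8 h, so basin lag t_L = 8 − 2.0922 = 5.91 h.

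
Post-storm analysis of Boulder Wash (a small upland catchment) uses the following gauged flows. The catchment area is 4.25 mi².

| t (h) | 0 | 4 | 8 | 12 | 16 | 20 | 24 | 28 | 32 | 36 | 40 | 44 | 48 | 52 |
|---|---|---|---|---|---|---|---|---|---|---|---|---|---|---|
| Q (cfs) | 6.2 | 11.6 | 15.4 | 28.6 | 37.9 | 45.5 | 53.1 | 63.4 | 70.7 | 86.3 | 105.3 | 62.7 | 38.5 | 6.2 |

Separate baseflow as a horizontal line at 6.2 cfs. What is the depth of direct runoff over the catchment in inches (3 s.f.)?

Direct runoff: 0.0, 5.4, 9.2, 22.4, 31.7, 39.3, 46.9, 57.2, 64.5, 80.1, 99.1, 56.5, 32.3, 0.0 cfs; ΣQ_DR = 544.6 cfs.
V = ΣQ_DR · Δt = 544.6 × 14400 s = 7.842 × 10^6 ft³.
Over A = 4.25 mi², depth = V / A = 0.794 in.

d ≈ 0.794 in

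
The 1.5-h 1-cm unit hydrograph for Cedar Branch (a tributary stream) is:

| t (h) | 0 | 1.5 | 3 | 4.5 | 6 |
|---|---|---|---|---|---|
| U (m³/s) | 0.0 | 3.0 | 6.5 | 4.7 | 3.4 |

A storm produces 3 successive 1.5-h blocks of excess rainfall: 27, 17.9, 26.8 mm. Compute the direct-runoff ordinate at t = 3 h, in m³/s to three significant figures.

Q ≈ 22.9 m³/s

By discrete convolution, Q_j = Σ (P_i / 10 mm) · U_{j−i}.
At t = 3 h (j=2): Q = (27/10)·6.5 + (17.9/10)·3.0 + (26.8/10)·0.0 = 22.9 m³/s.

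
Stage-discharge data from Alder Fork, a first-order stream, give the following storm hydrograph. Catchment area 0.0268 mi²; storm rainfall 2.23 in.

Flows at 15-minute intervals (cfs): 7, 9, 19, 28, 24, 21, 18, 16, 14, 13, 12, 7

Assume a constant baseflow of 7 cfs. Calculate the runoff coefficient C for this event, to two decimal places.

C ≈ 0.67

ΣQ_DR = 104.0 cfs; V = ΣQ_DR·Δt = 93600 ft³.
Runoff depth d = V / A = 1.503 in.
C = d / P = 1.503 / 2.23 = 0.67.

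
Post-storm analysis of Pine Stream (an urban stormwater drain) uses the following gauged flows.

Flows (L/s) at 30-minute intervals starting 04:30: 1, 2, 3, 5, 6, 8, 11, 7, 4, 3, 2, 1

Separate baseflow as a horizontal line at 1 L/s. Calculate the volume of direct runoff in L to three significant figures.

Direct-runoff ordinates (Q − Q_b): 0.0, 1.0, 2.0, 4.0, 5.0, 7.0, 10.0, 6.0, 3.0, 2.0, 1.0, 0.0 L/s.
ΣQ_DR = 41.00 L/s.
With Δt = 0.5 h = 1800 s, V = ΣQ_DR · Δt = 41.00 × 1800 = 73800 L.

V ≈ 73800 L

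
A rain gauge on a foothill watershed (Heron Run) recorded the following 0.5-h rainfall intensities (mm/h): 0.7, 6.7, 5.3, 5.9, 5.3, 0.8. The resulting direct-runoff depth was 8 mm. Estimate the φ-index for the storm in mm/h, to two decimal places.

φ ≈ 1.80 mm/h

Only the 4 blocks with intensity above φ contribute runoff: 6.7, 5.3, 5.9, 5.3 mm/h.
Σ(I−φ)·Δt = d  ⇒  (6.7+5.3+5.9+5.3 − 4φ)·0.5 = 8
φ = (23.20 − 8/0.5) / 4 = 1.80 mm/h.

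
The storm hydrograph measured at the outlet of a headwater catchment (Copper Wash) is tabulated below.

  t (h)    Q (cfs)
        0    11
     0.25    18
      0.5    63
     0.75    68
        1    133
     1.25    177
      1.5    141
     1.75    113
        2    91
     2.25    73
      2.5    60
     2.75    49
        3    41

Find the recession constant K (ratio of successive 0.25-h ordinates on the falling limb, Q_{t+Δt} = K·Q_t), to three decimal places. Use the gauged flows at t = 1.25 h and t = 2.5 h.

K ≈ 0.805

Using the recession-limb readings at t = 1.25 h and t = 2.5 h: Q falls from 177 to 60 cfs over 5 intervals.
K = (Q₂/Q₁)^(1/5) = (60/177)^(1/5) = 0.805.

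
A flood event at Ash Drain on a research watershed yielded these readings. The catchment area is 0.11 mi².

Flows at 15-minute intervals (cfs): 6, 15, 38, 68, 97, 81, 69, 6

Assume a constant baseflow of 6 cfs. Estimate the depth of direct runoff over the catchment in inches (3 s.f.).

d ≈ 1.17 in

Direct runoff: 0.0, 9.0, 32.0, 62.0, 91.0, 75.0, 63.0, 0.0 cfs; ΣQ_DR = 332.0 cfs.
V = ΣQ_DR · Δt = 332.0 × 900 s = 2.988 × 10^5 ft³.
Over A = 0.11 mi², depth = V / A = 1.17 in.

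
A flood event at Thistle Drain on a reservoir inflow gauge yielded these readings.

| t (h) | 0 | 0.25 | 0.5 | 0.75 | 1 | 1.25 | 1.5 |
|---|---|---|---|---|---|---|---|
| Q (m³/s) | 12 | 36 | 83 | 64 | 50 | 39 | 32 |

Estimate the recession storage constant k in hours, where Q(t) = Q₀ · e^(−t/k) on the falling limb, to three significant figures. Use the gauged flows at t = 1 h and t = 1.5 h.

k ≈ 1.12 h

On the falling limb, Q drops from 50 to 32 m³/s between t = 1 h and t = 1.5 h (Δt = 0.5 h).
k = −Δt / ln(Q₂/Q₁) = −0.5 / ln(32/50) = 1.12 h.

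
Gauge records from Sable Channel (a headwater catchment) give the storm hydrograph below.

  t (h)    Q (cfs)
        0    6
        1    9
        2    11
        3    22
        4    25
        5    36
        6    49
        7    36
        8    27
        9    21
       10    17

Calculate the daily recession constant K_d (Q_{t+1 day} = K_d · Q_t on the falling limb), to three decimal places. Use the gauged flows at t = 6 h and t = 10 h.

K_d ≈ 0.002

Between t = 6 h and t = 10 h the flow falls from 49 to 17 cfs over 4×1 h = 4 h.
Per-interval ratio K = (17/49)^(1/4) = 0.7675; K_d = K^(24/1) = 0.002.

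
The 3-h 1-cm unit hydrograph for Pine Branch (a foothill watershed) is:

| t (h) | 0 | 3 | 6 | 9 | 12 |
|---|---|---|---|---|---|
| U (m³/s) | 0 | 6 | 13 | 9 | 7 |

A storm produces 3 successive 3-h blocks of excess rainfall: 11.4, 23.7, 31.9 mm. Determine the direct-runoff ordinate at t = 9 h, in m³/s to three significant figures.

Q ≈ 60.2 m³/s

By discrete convolution, Q_j = Σ (P_i / 10 mm) · U_{j−i}.
At t = 9 h (j=3): Q = (11.4/10)·9 + (23.7/10)·13 + (31.9/10)·6 = 60.2 m³/s.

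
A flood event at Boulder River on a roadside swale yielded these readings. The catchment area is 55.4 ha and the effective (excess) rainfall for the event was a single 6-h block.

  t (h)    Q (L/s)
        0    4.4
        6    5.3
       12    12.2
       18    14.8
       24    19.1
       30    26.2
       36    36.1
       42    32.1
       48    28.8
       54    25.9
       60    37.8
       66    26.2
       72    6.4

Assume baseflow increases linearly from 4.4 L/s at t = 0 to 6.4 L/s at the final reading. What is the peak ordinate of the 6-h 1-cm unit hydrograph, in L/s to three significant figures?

U_p ≈ 39.7 L/s

Direct runoff: 0.00, 0.73, 7.47, 9.90, 14.03, 20.97, 30.70, 26.53, 23.07, 20.00, 31.73, 19.97, 0.00 L/s; ΣQ_DR = 205.1 L/s, peak = 31.73 L/s.
Runoff depth d = ΣQ_DR·Δt / A = 205.1 × 21600 / (55.4 ha) = 7.997 mm.
The 1-cm UH is the DRH scaled by (10 mm)/d, so U_p = 31.73 × 10/7.997 = 39.7 L/s.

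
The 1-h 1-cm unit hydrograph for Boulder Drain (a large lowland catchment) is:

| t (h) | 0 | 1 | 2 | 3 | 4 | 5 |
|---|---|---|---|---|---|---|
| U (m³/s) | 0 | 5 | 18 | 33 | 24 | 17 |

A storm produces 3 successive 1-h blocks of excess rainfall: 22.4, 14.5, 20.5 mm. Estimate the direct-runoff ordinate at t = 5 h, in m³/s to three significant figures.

Q ≈ 141 m³/s

By discrete convolution, Q_j = Σ (P_i / 10 mm) · U_{j−i}.
At t = 5 h (j=5): Q = (22.4/10)·17 + (14.5/10)·24 + (20.5/10)·33 = 141 m³/s.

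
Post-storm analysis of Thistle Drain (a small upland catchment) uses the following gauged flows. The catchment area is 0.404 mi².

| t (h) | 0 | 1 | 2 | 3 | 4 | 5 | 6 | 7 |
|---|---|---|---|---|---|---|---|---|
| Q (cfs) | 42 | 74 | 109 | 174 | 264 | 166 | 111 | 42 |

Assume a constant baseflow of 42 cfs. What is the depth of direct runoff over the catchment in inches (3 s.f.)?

Direct runoff: 0.0, 32.0, 67.0, 132.0, 222.0, 124.0, 69.0, 0.0 cfs; ΣQ_DR = 646.0 cfs.
V = ΣQ_DR · Δt = 646.0 × 3600 s = 2.326 × 10^6 ft³.
Over A = 0.404 mi², depth = V / A = 2.48 in.

d ≈ 2.48 in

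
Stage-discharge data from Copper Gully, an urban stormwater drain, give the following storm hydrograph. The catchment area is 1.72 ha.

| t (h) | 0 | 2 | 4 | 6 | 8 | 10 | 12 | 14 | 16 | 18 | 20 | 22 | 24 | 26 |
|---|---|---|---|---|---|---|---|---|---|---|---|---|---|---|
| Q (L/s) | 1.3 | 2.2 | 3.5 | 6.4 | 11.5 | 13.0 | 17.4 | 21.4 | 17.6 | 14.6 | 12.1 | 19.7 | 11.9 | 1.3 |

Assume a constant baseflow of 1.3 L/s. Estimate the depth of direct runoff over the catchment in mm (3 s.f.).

Direct runoff: 0.0, 0.9, 2.2, 5.1, 10.2, 11.7, 16.1, 20.1, 16.3, 13.3, 10.8, 18.4, 10.6, 0.0 L/s; ΣQ_DR = 135.7 L/s.
V = ΣQ_DR · Δt = 135.7 × 7200 s = 9.770 × 10^5 L.
Over A = 1.72 ha, depth = V / A = 56.8 mm.

d ≈ 56.8 mm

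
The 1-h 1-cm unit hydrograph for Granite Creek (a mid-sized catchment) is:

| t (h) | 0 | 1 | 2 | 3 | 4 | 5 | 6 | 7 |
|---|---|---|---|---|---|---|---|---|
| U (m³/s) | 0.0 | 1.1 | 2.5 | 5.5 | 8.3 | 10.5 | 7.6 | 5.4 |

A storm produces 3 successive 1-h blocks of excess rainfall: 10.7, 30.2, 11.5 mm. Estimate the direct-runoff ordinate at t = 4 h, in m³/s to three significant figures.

Q ≈ 28.4 m³/s

By discrete convolution, Q_j = Σ (P_i / 10 mm) · U_{j−i}.
At t = 4 h (j=4): Q = (10.7/10)·8.3 + (30.2/10)·5.5 + (11.5/10)·2.5 = 28.4 m³/s.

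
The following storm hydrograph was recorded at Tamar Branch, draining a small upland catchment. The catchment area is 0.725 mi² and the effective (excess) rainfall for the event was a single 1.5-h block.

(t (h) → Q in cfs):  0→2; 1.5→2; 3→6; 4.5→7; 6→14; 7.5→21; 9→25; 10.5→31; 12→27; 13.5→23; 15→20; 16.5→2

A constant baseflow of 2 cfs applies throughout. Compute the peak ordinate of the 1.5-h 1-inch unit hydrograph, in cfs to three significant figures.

Direct runoff: 0.0, 0.0, 4.0, 5.0, 12.0, 19.0, 23.0, 29.0, 25.0, 21.0, 18.0, 0.0 cfs; ΣQ_DR = 156.0 cfs, peak = 29.0 cfs.
Runoff depth d = ΣQ_DR·Δt / A = 156.0 × 5400 / (0.725 mi²) = 0.5001 in.
The 1-inch UH is the DRH scaled by (1 in)/d, so U_p = 29.0 × 1/0.5001 = 58.0 cfs.

U_p ≈ 58.0 cfs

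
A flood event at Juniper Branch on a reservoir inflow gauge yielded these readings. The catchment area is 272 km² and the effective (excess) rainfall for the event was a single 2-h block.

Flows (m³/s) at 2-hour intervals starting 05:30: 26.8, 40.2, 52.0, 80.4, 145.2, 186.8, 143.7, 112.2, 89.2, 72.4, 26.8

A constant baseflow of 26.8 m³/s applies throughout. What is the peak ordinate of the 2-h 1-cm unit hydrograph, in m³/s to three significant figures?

U_p ≈ 88.8 m³/s

Direct runoff: 0.0, 13.4, 25.2, 53.6, 118.4, 160.0, 116.9, 85.4, 62.4, 45.6, 0.0 m³/s; ΣQ_DR = 680.9 m³/s, peak = 160.0 m³/s.
Runoff depth d = ΣQ_DR·Δt / A = 680.9 × 7200 / (272 km²) = 18.02 mm.
The 1-cm UH is the DRH scaled by (10 mm)/d, so U_p = 160.0 × 10/18.02 = 88.8 m³/s.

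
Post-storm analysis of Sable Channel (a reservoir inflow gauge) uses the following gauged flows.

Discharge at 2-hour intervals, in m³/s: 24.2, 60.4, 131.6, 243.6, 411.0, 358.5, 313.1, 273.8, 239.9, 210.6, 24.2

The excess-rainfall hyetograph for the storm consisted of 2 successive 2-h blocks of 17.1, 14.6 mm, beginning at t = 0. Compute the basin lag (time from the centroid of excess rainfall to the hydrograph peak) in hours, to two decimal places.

Centroid of excess rainfall: t_c = Σ P_i·t̄_i / ΣP_i = 1.9211 h (block centres at 1, 3 h).
Hydrograph peak occurs at t = 8 h, so basin lag t_L = 8 − 1.9211 = 6.08 h.

t_L ≈ 6.08 h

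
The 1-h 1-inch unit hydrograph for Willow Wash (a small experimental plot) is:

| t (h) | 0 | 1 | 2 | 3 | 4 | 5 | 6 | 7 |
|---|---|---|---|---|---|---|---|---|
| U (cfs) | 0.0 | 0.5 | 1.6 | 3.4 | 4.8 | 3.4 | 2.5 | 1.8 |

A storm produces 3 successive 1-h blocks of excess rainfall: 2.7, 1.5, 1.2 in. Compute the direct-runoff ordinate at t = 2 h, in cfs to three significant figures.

By discrete convolution, Q_j = Σ (P_i / 1 in) · U_{j−i}.
At t = 2 h (j=2): Q = (2.7/1)·1.6 + (1.5/1)·0.5 + (1.2/1)·0.0 = 5.07 cfs.

Q ≈ 5.07 cfs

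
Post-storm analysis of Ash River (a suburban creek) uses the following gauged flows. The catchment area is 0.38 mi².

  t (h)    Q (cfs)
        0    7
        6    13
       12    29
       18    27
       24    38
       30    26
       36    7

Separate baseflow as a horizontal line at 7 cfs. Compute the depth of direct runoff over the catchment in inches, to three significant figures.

d ≈ 2.40 in

Direct runoff: 0.0, 6.0, 22.0, 20.0, 31.0, 19.0, 0.0 cfs; ΣQ_DR = 98.00 cfs.
V = ΣQ_DR · Δt = 98.00 × 21600 s = 2.117 × 10^6 ft³.
Over A = 0.38 mi², depth = V / A = 2.40 in.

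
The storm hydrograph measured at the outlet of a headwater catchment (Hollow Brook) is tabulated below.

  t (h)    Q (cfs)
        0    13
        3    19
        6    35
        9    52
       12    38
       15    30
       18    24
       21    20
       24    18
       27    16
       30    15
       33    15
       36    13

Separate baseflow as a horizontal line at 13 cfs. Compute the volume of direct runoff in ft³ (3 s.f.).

V ≈ 1.50 × 10^6 ft³

Direct-runoff ordinates (Q − Q_b): 0.0, 6.0, 22.0, 39.0, 25.0, 17.0, 11.0, 7.0, 5.0, 3.0, 2.0, 2.0, 0.0 cfs.
ΣQ_DR = 139.0 cfs.
With Δt = 3 h = 10800 s, V = ΣQ_DR · Δt = 139.0 × 10800 = 1.50 × 10^6 ft³.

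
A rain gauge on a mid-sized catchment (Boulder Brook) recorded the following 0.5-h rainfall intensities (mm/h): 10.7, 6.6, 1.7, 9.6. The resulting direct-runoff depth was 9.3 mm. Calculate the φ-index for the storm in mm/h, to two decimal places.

Only the 3 blocks with intensity above φ contribute runoff: 10.7, 6.6, 9.6 mm/h.
Σ(I−φ)·Δt = d  ⇒  (10.7+6.6+9.6 − 3φ)·0.5 = 9.3
φ = (26.90 − 9.3/0.5) / 3 = 2.77 mm/h.

φ ≈ 2.77 mm/h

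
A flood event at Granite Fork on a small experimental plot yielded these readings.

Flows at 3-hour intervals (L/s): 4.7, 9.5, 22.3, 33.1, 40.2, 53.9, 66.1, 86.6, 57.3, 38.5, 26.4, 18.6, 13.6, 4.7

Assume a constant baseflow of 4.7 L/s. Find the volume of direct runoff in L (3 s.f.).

V ≈ 4.42 × 10^6 L

Direct-runoff ordinates (Q − Q_b): 0.0, 4.8, 17.6, 28.4, 35.5, 49.2, 61.4, 81.9, 52.6, 33.8, 21.7, 13.9, 8.9, 0.0 L/s.
ΣQ_DR = 409.7 L/s.
With Δt = 3 h = 10800 s, V = ΣQ_DR · Δt = 409.7 × 10800 = 4.42 × 10^6 L.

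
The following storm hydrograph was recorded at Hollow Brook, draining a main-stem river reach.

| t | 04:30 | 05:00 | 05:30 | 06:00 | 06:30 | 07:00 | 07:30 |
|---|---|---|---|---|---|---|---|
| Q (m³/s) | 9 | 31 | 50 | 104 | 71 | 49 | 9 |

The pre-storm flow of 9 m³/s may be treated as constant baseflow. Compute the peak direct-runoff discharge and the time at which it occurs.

Q_p = 95.0 m³/s at t = 06:00

Subtracting baseflow gives direct-runoff ordinates: 0.0, 22.0, 41.0, 95.0, 62.0, 40.0, 0.0 m³/s.
The maximum is 95.0 m³/s, occurring at the reading for t = 06:00.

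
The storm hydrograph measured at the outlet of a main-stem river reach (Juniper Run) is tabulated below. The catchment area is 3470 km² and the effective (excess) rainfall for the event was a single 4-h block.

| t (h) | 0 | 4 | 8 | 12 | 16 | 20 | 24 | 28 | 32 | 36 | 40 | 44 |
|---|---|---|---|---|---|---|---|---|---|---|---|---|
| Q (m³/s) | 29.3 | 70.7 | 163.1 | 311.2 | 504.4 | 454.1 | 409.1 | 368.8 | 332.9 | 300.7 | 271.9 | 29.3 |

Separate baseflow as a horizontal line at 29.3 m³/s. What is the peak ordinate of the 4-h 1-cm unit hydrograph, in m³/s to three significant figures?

Direct runoff: 0.0, 41.4, 133.8, 281.9, 475.1, 424.8, 379.8, 339.5, 303.6, 271.4, 242.6, 0.0 m³/s; ΣQ_DR = 2894 m³/s, peak = 475.1 m³/s.
Runoff depth d = ΣQ_DR·Δt / A = 2894 × 14400 / (3470 km²) = 12.01 mm.
The 1-cm UH is the DRH scaled by (10 mm)/d, so U_p = 475.1 × 10/12.01 = 396 m³/s.

U_p ≈ 396 m³/s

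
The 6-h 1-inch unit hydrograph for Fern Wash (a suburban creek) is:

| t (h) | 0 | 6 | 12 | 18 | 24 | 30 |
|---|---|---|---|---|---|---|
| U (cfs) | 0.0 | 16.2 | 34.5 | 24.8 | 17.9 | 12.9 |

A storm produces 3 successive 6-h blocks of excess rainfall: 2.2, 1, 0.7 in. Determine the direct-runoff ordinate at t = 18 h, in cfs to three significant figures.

By discrete convolution, Q_j = Σ (P_i / 1 in) · U_{j−i}.
At t = 18 h (j=3): Q = (2.2/1)·24.8 + (1/1)·34.5 + (0.7/1)·16.2 = 100 cfs.

Q ≈ 100 cfs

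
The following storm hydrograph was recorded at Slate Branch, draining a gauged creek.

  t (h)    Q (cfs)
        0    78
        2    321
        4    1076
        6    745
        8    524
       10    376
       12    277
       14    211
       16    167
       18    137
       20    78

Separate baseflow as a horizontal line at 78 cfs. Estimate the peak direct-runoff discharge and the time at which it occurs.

Q_p = 998.0 cfs at t = 4 h

Subtracting baseflow gives direct-runoff ordinates: 0.0, 243.0, 998.0, 667.0, 446.0, 298.0, 199.0, 133.0, 89.0, 59.0, 0.0 cfs.
The maximum is 998.0 cfs, occurring at the reading for t = 4 h.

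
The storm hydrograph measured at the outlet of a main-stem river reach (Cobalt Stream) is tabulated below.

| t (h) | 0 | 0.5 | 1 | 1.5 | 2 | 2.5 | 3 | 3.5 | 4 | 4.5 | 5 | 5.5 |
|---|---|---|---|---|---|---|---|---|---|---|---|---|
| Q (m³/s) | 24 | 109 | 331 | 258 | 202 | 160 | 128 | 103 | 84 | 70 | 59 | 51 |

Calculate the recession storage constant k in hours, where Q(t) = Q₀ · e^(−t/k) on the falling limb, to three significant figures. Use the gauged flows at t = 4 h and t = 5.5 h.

k ≈ 3.01 h

On the falling limb, Q drops from 84 to 51 m³/s between t = 4 h and t = 5.5 h (Δt = 1.5 h).
k = −Δt / ln(Q₂/Q₁) = −1.5 / ln(51/84) = 3.01 h.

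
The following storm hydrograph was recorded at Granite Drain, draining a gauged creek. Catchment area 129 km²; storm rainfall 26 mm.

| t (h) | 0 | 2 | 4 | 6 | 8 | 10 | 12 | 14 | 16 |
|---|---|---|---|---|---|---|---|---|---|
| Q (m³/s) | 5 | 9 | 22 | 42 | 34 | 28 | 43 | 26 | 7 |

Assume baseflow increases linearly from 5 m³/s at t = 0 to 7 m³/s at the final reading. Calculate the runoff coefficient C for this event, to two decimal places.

C ≈ 0.35

ΣQ_DR = 162.0 m³/s; V = ΣQ_DR·Δt = 1.166 × 10^6 m³.
Runoff depth d = V / A = 9.042 mm.
C = d / P = 9.042 / 26 = 0.35.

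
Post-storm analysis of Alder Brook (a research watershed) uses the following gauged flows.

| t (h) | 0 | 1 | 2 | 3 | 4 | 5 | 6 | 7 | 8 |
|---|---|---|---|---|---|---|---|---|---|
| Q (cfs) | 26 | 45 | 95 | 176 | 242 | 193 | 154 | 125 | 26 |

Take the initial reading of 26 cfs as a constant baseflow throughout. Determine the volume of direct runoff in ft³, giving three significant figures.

Direct-runoff ordinates (Q − Q_b): 0.0, 19.0, 69.0, 150.0, 216.0, 167.0, 128.0, 99.0, 0.0 cfs.
ΣQ_DR = 848.0 cfs.
With Δt = 1 h = 3600 s, V = ΣQ_DR · Δt = 848.0 × 3600 = 3.05 × 10^6 ft³.

V ≈ 3.05 × 10^6 ft³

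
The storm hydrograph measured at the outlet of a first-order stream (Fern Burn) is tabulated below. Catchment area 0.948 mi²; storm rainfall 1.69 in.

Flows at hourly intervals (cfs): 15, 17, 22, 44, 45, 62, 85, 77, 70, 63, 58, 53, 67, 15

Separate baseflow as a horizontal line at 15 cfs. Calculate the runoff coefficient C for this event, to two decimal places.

C ≈ 0.47

ΣQ_DR = 483.0 cfs; V = ΣQ_DR·Δt = 1.739 × 10^6 ft³.
Runoff depth d = V / A = 0.7895 in.
C = d / P = 0.7895 / 1.69 = 0.47.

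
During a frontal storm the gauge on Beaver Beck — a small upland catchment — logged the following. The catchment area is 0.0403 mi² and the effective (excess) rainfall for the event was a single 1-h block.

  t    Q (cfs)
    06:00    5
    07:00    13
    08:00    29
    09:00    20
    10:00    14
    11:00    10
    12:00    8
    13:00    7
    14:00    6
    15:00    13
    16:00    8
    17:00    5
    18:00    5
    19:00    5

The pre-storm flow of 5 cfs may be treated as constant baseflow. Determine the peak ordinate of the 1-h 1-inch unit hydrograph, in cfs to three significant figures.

U_p ≈ 8.00 cfs

Direct runoff: 0.0, 8.0, 24.0, 15.0, 9.0, 5.0, 3.0, 2.0, 1.0, 8.0, 3.0, 0.0, 0.0, 0.0 cfs; ΣQ_DR = 78.00 cfs, peak = 24.0 cfs.
Runoff depth d = ΣQ_DR·Δt / A = 78.00 × 3600 / (0.0403 mi²) = 2.999 in.
The 1-inch UH is the DRH scaled by (1 in)/d, so U_p = 24.0 × 1/2.999 = 8.00 cfs.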